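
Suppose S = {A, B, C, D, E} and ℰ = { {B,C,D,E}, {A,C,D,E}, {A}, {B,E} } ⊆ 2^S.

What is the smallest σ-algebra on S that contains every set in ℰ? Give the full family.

Answer: σ(ℰ) = { {}, {A}, {B}, {E}, {A,B}, {A,E}, {B,E}, {C,D}, {A,B,E}, {A,C,D}, {B,C,D}, {C,D,E}, {A,B,C,D}, {A,C,D,E}, {B,C,D,E}, S }

Working:
Initial family (6 sets): { {}, {A}, {B,E}, {A,C,D,E}, {B,C,D,E}, S }.
Pass 1: 3 new —
  {B}  = complement {A,C,D,E}
  {A,B,E}  = {B,E} ∪ {A}
  {A,C,D}  = complement {B,E}
Pass 2. New:
  {A,B}  = {B} ∪ {A}
  {C,D}  = complement {A,B,E}
  {A,B,C,D}  = {B} ∪ {A,C,D}
Pass 3 adds 3:
  {E}  = complement {A,B,C,D}
  {B,C,D}  = {C,D} ∪ {B}
  {C,D,E}  = complement {A,B}
Pass 4. New:
  {A,E}  = complement {B,C,D}
After Pass 5 the family is unchanged; done.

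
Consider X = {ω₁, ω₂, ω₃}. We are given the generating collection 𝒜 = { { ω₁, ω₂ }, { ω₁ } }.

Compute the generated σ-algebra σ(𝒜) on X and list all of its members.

σ(𝒜) (8 sets): { {  }, { ω₁ }, { ω₂ }, { ω₃ }, { ω₁, ω₂ }, { ω₁, ω₃ }, { ω₂, ω₃ }, X }

Trace:
Seed the family with 𝒜 together with ∅ and X: { {  }, { ω₁ }, { ω₁, ω₂ }, X }.
Iteration 1: +2 →
  { ω₃ }  = ᶜ of { ω₁, ω₂ }
  { ω₂, ω₃ }  = ᶜ of { ω₁ }
  — 6 sets.
Iteration 2 adds 1:
  { ω₁, ω₃ }  = { ω₃ } ∪ { ω₁ }
  — 7 sets.
Iteration 3 adds 1:
  { ω₂ }  = ᶜ of { ω₁, ω₃ }
  — 8 sets.
Iteration 4: no new sets; the family is a σ-algebra.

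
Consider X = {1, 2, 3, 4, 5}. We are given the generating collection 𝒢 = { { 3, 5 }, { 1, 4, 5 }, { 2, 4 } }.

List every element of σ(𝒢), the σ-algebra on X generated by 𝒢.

Seed the family with 𝒢 together with ∅ and X: { ∅, { 2, 4 }, { 3, 5 }, { 1, 4, 5 }, X }.
Step 1 (6 new):
  { 2, 3 }  = { 1, 4, 5 }ᶜ
  { 1, 2, 4 }  = { 3, 5 }ᶜ
  { 1, 3, 5 }  = { 2, 4 }ᶜ
  { 1, 2, 4, 5 }  = { 1, 4, 5 } ∪ { 2, 4 }
  { 1, 3, 4, 5 }  = { 1, 4, 5 } ∪ { 3, 5 }
  { 2, 3, 4, 5 }  = { 3, 5 } ∪ { 2, 4 }
  — 11 sets.
Step 2 (7 new):
  { 1 }  = { 2, 3, 4, 5 }ᶜ
  { 2 }  = { 1, 3, 4, 5 }ᶜ
  { 3 }  = { 1, 2, 4, 5 }ᶜ
  { 2, 3, 4 }  = { 2, 3 } ∪ { 2, 4 }
  { 2, 3, 5 }  = { 2, 3 } ∪ { 3, 5 }
  { 1, 2, 3, 4 }  = { 1, 2, 4 } ∪ { 2, 3 }
  { 1, 2, 3, 5 }  = { 1, 3, 5 } ∪ { 2, 3 }
  — 18 sets.
Step 3 adds 7:
  { 4 }  = { 1, 2, 3, 5 }ᶜ
  { 5 }  = { 1, 2, 3, 4 }ᶜ
  { 1, 2 }  = { 2 } ∪ { 1 }
  { 1, 3 }  = { 3 } ∪ { 1 }
  { 1, 4 }  = { 2, 3, 5 }ᶜ
  { 1, 5 }  = { 2, 3, 4 }ᶜ
  { 1, 2, 3 }  = { 2, 3 } ∪ { 1 }
  — 25 sets.
Step 4: +7 →
  { 2, 5 }  = { 2 } ∪ { 5 }
  { 3, 4 }  = { 3 } ∪ { 4 }
  { 4, 5 }  = { 1, 2, 3 }ᶜ
  { 1, 2, 5 }  = { 1, 2 } ∪ { 5 }
  { 1, 3, 4 }  = { 3 } ∪ { 1, 4 }
  { 2, 4, 5 }  = { 1, 3 }ᶜ
  { 3, 4, 5 }  = { 1, 2 }ᶜ
  — 32 sets.
Step 5: no new sets; the family is a σ-algebra.

|σ(𝒢)| = 32.  σ(𝒢) = { ∅, { 1 }, { 2 }, { 3 }, { 4 }, { 5 }, { 1, 2 }, { 1, 3 }, { 1, 4 }, { 1, 5 }, { 2, 3 }, { 2, 4 }, { 2, 5 }, { 3, 4 }, { 3, 5 }, { 4, 5 }, { 1, 2, 3 }, { 1, 2, 4 }, { 1, 2, 5 }, { 1, 3, 4 }, { 1, 3, 5 }, { 1, 4, 5 }, { 2, 3, 4 }, { 2, 3, 5 }, { 2, 4, 5 }, { 3, 4, 5 }, { 1, 2, 3, 4 }, { 1, 2, 3, 5 }, { 1, 2, 4, 5 }, { 1, 3, 4, 5 }, { 2, 3, 4, 5 }, X }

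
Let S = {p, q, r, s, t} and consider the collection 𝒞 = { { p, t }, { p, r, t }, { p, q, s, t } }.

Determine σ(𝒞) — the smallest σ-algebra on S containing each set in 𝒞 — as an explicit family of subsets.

Initial family (5 sets): { {}, { p, t }, { p, r, t }, { p, q, s, t }, S }.
Pass 1 (3 new):
  { r }  = { p, q, s, t }ᶜ
  { q, s }  = { p, r, t }ᶜ
  { q, r, s }  = { p, t }ᶜ
Pass 2: closed — nothing new.

σ(𝒞) = { {}, { r }, { p, t }, { q, s }, { p, r, t }, { q, r, s }, { p, q, s, t }, S }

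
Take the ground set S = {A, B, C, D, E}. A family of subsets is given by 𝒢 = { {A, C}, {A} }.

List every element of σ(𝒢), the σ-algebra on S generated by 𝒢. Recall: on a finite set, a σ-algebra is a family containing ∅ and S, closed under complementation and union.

σ(𝒢) (8 sets): { {}, {A}, {C}, {A, C}, {B, D, E}, {A, B, D, E}, {B, C, D, E}, S }

Check:
Initial family (4 sets): { {}, {A}, {A, C}, S }.
Pass 1: 2 new —
  {B, D, E}  = complement {A, C}
  {B, C, D, E}  = complement {A}
  [6 total]
Pass 2. New:
  {A, B, D, E}  = {B, D, E} ∪ {A}
  [7 total]
Pass 3 (1 new):
  {C}  = complement {A, B, D, E}
  [8 total]
Pass 4: already closed under ᶜ and ∪.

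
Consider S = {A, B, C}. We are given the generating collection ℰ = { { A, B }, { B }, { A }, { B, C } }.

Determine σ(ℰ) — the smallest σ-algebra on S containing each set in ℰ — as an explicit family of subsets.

Start: ℰ ∪ {∅, S} = { ∅, { A }, { B }, { A, B }, { B, C }, S }.
Iteration 1. New:
  { C }  = { A, B }ᶜ
  { A, C }  = { B }ᶜ
  (now 8)
Iteration 2 adds nothing — fixpoint reached.

σ(ℰ) = { ∅, { A }, { B }, { C }, { A, B }, { A, C }, { B, C }, S }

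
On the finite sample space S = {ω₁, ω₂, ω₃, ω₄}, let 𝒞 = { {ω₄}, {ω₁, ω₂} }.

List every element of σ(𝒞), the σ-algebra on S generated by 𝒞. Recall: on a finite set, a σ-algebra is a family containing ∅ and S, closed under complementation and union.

|σ(𝒞)| = 8.  σ(𝒞) = { {}, {ω₃}, {ω₄}, {ω₁, ω₂}, {ω₃, ω₄}, {ω₁, ω₂, ω₃}, {ω₁, ω₂, ω₄}, S }

Trace:
Take S₀ = 𝒞 ∪ {∅, S} = { {}, {ω₄}, {ω₁, ω₂}, S }.
Step 1 (3 new):
  {ω₃, ω₄}  = {ω₁, ω₂}ᶜ
  {ω₁, ω₂, ω₃}  = {ω₄}ᶜ
  {ω₁, ω₂, ω₄}  = {ω₁, ω₂} ∪ {ω₄}
  [7 total]
Step 2 (1 new):
  {ω₃}  = {ω₁, ω₂, ω₄}ᶜ
  [8 total]
Step 3: stable.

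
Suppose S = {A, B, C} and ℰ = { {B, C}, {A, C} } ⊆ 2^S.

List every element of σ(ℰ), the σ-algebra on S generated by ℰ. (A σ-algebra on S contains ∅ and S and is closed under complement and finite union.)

|σ(ℰ)| = 8.  σ(ℰ) = { {}, {A}, {B}, {C}, {A, B}, {A, C}, {B, C}, S }

Trace:
Begin from { {}, {A, C}, {B, C}, S } (that is, ℰ plus ∅ and S).
Round 1: 2 new —
  {A}  = complement {B, C}
  {B}  = complement {A, C}
  — 6 sets.
Round 2. New:
  {A, B}  = {B} ∪ {A}
  — 7 sets.
Round 3: +1 →
  {C}  = complement {A, B}
  — 8 sets.
Round 4: no new sets; the family is a σ-algebra.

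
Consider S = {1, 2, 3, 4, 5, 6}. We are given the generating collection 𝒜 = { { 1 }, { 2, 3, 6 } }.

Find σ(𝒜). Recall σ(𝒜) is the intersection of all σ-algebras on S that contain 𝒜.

Begin from { {  }, { 1 }, { 2, 3, 6 }, S } (that is, 𝒜 plus ∅ and S).
Round 1 adds 3:
  { 1, 4, 5 }  = ᶜ of { 2, 3, 6 }
  { 1, 2, 3, 6 }  = { 2, 3, 6 } ∪ { 1 }
  { 2, 3, 4, 5, 6 }  = ᶜ of { 1 }
Round 2: 1 new —
  { 4, 5 }  = ᶜ of { 1, 2, 3, 6 }
Round 3: no new sets; the family is a σ-algebra.

Therefore σ(𝒜) = { {  }, { 1 }, { 4, 5 }, { 1, 4, 5 }, { 2, 3, 6 }, { 1, 2, 3, 6 }, { 2, 3, 4, 5, 6 }, S } (|σ(𝒜)| = 8).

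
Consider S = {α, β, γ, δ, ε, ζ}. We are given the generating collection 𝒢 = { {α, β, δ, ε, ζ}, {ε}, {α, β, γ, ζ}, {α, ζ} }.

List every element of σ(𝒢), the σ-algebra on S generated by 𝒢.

σ(𝒢) (32 sets): { ∅, {β}, {γ}, {δ}, {ε}, {α, ζ}, {β, γ}, {β, δ}, {β, ε}, {γ, δ}, {γ, ε}, {δ, ε}, {α, β, ζ}, {α, γ, ζ}, {α, δ, ζ}, {α, ε, ζ}, {β, γ, δ}, {β, γ, ε}, {β, δ, ε}, {γ, δ, ε}, {α, β, γ, ζ}, {α, β, δ, ζ}, {α, β, ε, ζ}, {α, γ, δ, ζ}, {α, γ, ε, ζ}, {α, δ, ε, ζ}, {β, γ, δ, ε}, {α, β, γ, δ, ζ}, {α, β, γ, ε, ζ}, {α, β, δ, ε, ζ}, {α, γ, δ, ε, ζ}, S }

Derivation:
Seed the family with 𝒢 together with ∅ and S: { ∅, {ε}, {α, ζ}, {α, β, γ, ζ}, {α, β, δ, ε, ζ}, S }.
Iteration 1: +6 →
  {γ}  = ᶜ of {α, β, δ, ε, ζ}
  {δ, ε}  = ᶜ of {α, β, γ, ζ}
  {α, ε, ζ}  = {α, ζ} ∪ {ε}
  {β, γ, δ, ε}  = ᶜ of {α, ζ}
  {α, β, γ, δ, ζ}  = ᶜ of {ε}
  {α, β, γ, ε, ζ}  = {α, β, γ, ζ} ∪ {ε}
  [12 total]
Iteration 2: +7 →
  {δ}  = ᶜ of {α, β, γ, ε, ζ}
  {γ, ε}  = {ε} ∪ {γ}
  {α, γ, ζ}  = {α, ζ} ∪ {γ}
  {β, γ, δ}  = ᶜ of {α, ε, ζ}
  {γ, δ, ε}  = {δ, ε} ∪ {γ}
  {α, γ, ε, ζ}  = {γ} ∪ {α, ε, ζ}
  {α, δ, ε, ζ}  = {α, ζ} ∪ {δ, ε}
  [19 total]
Iteration 3 (9 new):
  {β, γ}  = ᶜ of {α, δ, ε, ζ}
  {β, δ}  = ᶜ of {α, γ, ε, ζ}
  {γ, δ}  = {γ} ∪ {δ}
  {α, β, ζ}  = ᶜ of {γ, δ, ε}
  {α, δ, ζ}  = {α, ζ} ∪ {δ}
  {β, δ, ε}  = ᶜ of {α, γ, ζ}
  {α, β, δ, ζ}  = ᶜ of {γ, ε}
  {α, γ, δ, ζ}  = {α, γ, ζ} ∪ {δ}
  {α, γ, δ, ε, ζ}  = {γ, δ, ε} ∪ {α, γ, ζ}
  [28 total]
Iteration 4 adds 4:
  {β}  = ᶜ of {α, γ, δ, ε, ζ}
  {β, ε}  = ᶜ of {α, γ, δ, ζ}
  {β, γ, ε}  = ᶜ of {α, δ, ζ}
  {α, β, ε, ζ}  = ᶜ of {γ, δ}
  [32 total]
Iteration 5: closed — nothing new.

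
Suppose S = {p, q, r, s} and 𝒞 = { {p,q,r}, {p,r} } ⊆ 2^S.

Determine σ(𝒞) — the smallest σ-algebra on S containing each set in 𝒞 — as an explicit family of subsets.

Start: 𝒞 ∪ {∅, S} = { {}, {p,r}, {p,q,r}, S }.
Round 1: +2 →
  {s}  = ᶜ of {p,q,r}
  {q,s}  = ᶜ of {p,r}
  |family| = 6
Round 2: +1 →
  {p,r,s}  = {p,r} ∪ {s}
  |family| = 7
Round 3 adds 1:
  {q}  = ᶜ of {p,r,s}
  |family| = 8
Round 4: no new sets; the family is a σ-algebra.

Therefore σ(𝒞) = { {}, {q}, {s}, {p,r}, {q,s}, {p,q,r}, {p,r,s}, S } (|σ(𝒞)| = 8).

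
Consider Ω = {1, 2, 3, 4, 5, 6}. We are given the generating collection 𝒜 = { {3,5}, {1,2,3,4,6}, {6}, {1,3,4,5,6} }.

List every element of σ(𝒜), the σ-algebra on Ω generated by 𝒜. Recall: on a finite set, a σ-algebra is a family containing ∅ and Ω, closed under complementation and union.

Start: 𝒜 ∪ {∅, Ω} = { ∅, {6}, {3,5}, {1,2,3,4,6}, {1,3,4,5,6}, Ω }.
Pass 1: +5 →
  {2}  = ᶜ of {1,3,4,5,6}
  {5}  = ᶜ of {1,2,3,4,6}
  {3,5,6}  = {3,5} ∪ {6}
  {1,2,4,6}  = ᶜ of {3,5}
  {1,2,3,4,5}  = ᶜ of {6}
  [11 total]
Pass 2: +7 →
  {2,5}  = {2} ∪ {5}
  {2,6}  = {2} ∪ {6}
  {5,6}  = {6} ∪ {5}
  {1,2,4}  = ᶜ of {3,5,6}
  {2,3,5}  = {2} ∪ {3,5}
  {2,3,5,6}  = {2} ∪ {3,5,6}
  {1,2,4,5,6}  = {1,2,4,6} ∪ {5}
  [18 total]
Pass 3 (8 new):
  {3}  = ᶜ of {1,2,4,5,6}
  {1,4}  = ᶜ of {2,3,5,6}
  {1,4,6}  = ᶜ of {2,3,5}
  {2,5,6}  = {2,5} ∪ {5,6}
  {1,2,3,4}  = ᶜ of {5,6}
  {1,2,4,5}  = {2,5} ∪ {1,2,4}
  {1,3,4,5}  = ᶜ of {2,6}
  {1,3,4,6}  = ᶜ of {2,5}
  [26 total]
Pass 4 adds 6:
  {2,3}  = {2} ∪ {3}
  {3,6}  = ᶜ of {1,2,4,5}
  {1,3,4}  = ᶜ of {2,5,6}
  {1,4,5}  = {5} ∪ {1,4}
  {2,3,6}  = {2,6} ∪ {3}
  {1,4,5,6}  = {5,6} ∪ {1,4,6}
  [32 total]
Pass 5 adds nothing — fixpoint reached.

Hence σ(𝒜) has 32 members: { ∅, {2}, {3}, {5}, {6}, {1,4}, {2,3}, {2,5}, {2,6}, {3,5}, {3,6}, {5,6}, {1,2,4}, {1,3,4}, {1,4,5}, {1,4,6}, {2,3,5}, {2,3,6}, {2,5,6}, {3,5,6}, {1,2,3,4}, {1,2,4,5}, {1,2,4,6}, {1,3,4,5}, {1,3,4,6}, {1,4,5,6}, {2,3,5,6}, {1,2,3,4,5}, {1,2,3,4,6}, {1,2,4,5,6}, {1,3,4,5,6}, Ω }.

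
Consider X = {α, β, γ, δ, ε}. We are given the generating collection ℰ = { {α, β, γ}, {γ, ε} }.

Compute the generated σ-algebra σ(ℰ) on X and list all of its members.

Seed the family with ℰ together with ∅ and X: { {}, {γ, ε}, {α, β, γ}, X }.
Pass 1: 3 new —
  {δ, ε}  = {α, β, γ}ᶜ
  {α, β, δ}  = {γ, ε}ᶜ
  {α, β, γ, ε}  = {α, β, γ} ∪ {γ, ε}
  [7 total]
Pass 2. New:
  {δ}  = {α, β, γ, ε}ᶜ
  {γ, δ, ε}  = {δ, ε} ∪ {γ, ε}
  {α, β, γ, δ}  = {α, β, γ} ∪ {α, β, δ}
  {α, β, δ, ε}  = {δ, ε} ∪ {α, β, δ}
  [11 total]
Pass 3: 3 new —
  {γ}  = {α, β, δ, ε}ᶜ
  {ε}  = {α, β, γ, δ}ᶜ
  {α, β}  = {γ, δ, ε}ᶜ
  [14 total]
Pass 4 adds 2:
  {γ, δ}  = {γ} ∪ {δ}
  {α, β, ε}  = {α, β} ∪ {ε}
  [16 total]
Pass 5: closed — nothing new.

Therefore σ(ℰ) = { {}, {γ}, {δ}, {ε}, {α, β}, {γ, δ}, {γ, ε}, {δ, ε}, {α, β, γ}, {α, β, δ}, {α, β, ε}, {γ, δ, ε}, {α, β, γ, δ}, {α, β, γ, ε}, {α, β, δ, ε}, X } (|σ(ℰ)| = 16).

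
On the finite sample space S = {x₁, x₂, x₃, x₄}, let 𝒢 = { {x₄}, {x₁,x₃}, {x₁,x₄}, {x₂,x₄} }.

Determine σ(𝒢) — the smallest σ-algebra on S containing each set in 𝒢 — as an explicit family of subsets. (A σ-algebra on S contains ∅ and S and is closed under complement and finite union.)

Take S₀ = 𝒢 ∪ {∅, S} = { {}, {x₄}, {x₁,x₃}, {x₁,x₄}, {x₂,x₄}, S }.
Step 1: 4 new —
  {x₂,x₃}  = {x₁,x₄}ᶜ
  {x₁,x₂,x₃}  = {x₄}ᶜ
  {x₁,x₂,x₄}  = {x₁,x₄} ∪ {x₂,x₄}
  {x₁,x₃,x₄}  = {x₁,x₄} ∪ {x₁,x₃}
Step 2 adds 3:
  {x₂}  = {x₁,x₃,x₄}ᶜ
  {x₃}  = {x₁,x₂,x₄}ᶜ
  {x₂,x₃,x₄}  = {x₂,x₃} ∪ {x₄}
Step 3: 2 new —
  {x₁}  = {x₂,x₃,x₄}ᶜ
  {x₃,x₄}  = {x₃} ∪ {x₄}
Step 4: 1 new —
  {x₁,x₂}  = {x₃,x₄}ᶜ
Step 5: stable.

Therefore σ(𝒢) = { {}, {x₁}, {x₂}, {x₃}, {x₄}, {x₁,x₂}, {x₁,x₃}, {x₁,x₄}, {x₂,x₃}, {x₂,x₄}, {x₃,x₄}, {x₁,x₂,x₃}, {x₁,x₂,x₄}, {x₁,x₃,x₄}, {x₂,x₃,x₄}, S } (|σ(𝒢)| = 16).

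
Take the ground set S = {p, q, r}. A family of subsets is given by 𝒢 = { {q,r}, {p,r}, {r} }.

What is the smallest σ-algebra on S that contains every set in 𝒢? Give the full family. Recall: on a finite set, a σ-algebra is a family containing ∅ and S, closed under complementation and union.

Take S₀ = 𝒢 ∪ {∅, S} = { ∅, {r}, {p,r}, {q,r}, S }.
Round 1. New:
  {p}  = S∖{q,r}
  {q}  = S∖{p,r}
  {p,q}  = S∖{r}
  [8 total]
Round 2: closed — nothing new.

|σ(𝒢)| = 8.  σ(𝒢) = { ∅, {p}, {q}, {r}, {p,q}, {p,r}, {q,r}, S }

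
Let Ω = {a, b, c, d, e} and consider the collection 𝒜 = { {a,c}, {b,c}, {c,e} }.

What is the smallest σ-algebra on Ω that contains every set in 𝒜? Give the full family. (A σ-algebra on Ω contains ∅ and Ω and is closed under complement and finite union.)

Seed the family with 𝒜 together with ∅ and Ω: { ∅, {a,c}, {b,c}, {c,e}, Ω }.
Step 1 adds 6:
  {a,b,c}  = {b,c} ∪ {a,c}
  {a,b,d}  = ᶜ of {c,e}
  {a,c,e}  = {a,c} ∪ {c,e}
  {a,d,e}  = ᶜ of {b,c}
  {b,c,e}  = {b,c} ∪ {c,e}
  {b,d,e}  = ᶜ of {a,c}
  [11 total]
Step 2: +8 →
  {a,d}  = ᶜ of {b,c,e}
  {b,d}  = ᶜ of {a,c,e}
  {d,e}  = ᶜ of {a,b,c}
  {a,b,c,d}  = {a,b,c} ∪ {a,b,d}
  {a,b,c,e}  = {a,b,c} ∪ {a,c,e}
  {a,b,d,e}  = {a,d,e} ∪ {a,b,d}
  {a,c,d,e}  = {a,d,e} ∪ {a,c,e}
  {b,c,d,e}  = {b,c,e} ∪ {b,d,e}
  [19 total]
Step 3 adds 8:
  {a}  = ᶜ of {b,c,d,e}
  {b}  = ᶜ of {a,c,d,e}
  {c}  = ᶜ of {a,b,d,e}
  {d}  = ᶜ of {a,b,c,e}
  {e}  = ᶜ of {a,b,c,d}
  {a,c,d}  = {a,d} ∪ {a,c}
  {b,c,d}  = {b,d} ∪ {b,c}
  {c,d,e}  = {d,e} ∪ {c,e}
  [27 total]
Step 4 adds 4:
  {a,b}  = ᶜ of {c,d,e}
  {a,e}  = ᶜ of {b,c,d}
  {b,e}  = ᶜ of {a,c,d}
  {c,d}  = {c} ∪ {d}
  [31 total]
Step 5: +1 →
  {a,b,e}  = ᶜ of {c,d}
  [32 total]
Step 6: closed — nothing new.

Therefore σ(𝒜) = { ∅, {a}, {b}, {c}, {d}, {e}, {a,b}, {a,c}, {a,d}, {a,e}, {b,c}, {b,d}, {b,e}, {c,d}, {c,e}, {d,e}, {a,b,c}, {a,b,d}, {a,b,e}, {a,c,d}, {a,c,e}, {a,d,e}, {b,c,d}, {b,c,e}, {b,d,e}, {c,d,e}, {a,b,c,d}, {a,b,c,e}, {a,b,d,e}, {a,c,d,e}, {b,c,d,e}, Ω } (|σ(𝒜)| = 32).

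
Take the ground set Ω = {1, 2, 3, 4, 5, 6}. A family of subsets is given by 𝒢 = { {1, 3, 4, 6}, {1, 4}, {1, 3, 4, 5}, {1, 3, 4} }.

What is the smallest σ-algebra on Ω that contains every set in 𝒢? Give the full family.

Start: 𝒢 ∪ {∅, Ω} = { ∅, {1, 4}, {1, 3, 4}, {1, 3, 4, 5}, {1, 3, 4, 6}, Ω }.
Iteration 1. New:
  {2, 5}  = Ω∖{1, 3, 4, 6}
  {2, 6}  = Ω∖{1, 3, 4, 5}
  {2, 5, 6}  = Ω∖{1, 3, 4}
  {2, 3, 5, 6}  = Ω∖{1, 4}
  {1, 3, 4, 5, 6}  = {1, 3, 4, 5} ∪ {1, 3, 4, 6}
  |family| = 11
Iteration 2 adds 6:
  {2}  = Ω∖{1, 3, 4, 5, 6}
  {1, 2, 4, 5}  = {2, 5} ∪ {1, 4}
  {1, 2, 4, 6}  = {2, 6} ∪ {1, 4}
  {1, 2, 3, 4, 5}  = {2, 5} ∪ {1, 3, 4}
  {1, 2, 3, 4, 6}  = {2, 6} ∪ {1, 3, 4}
  {1, 2, 4, 5, 6}  = {2, 5, 6} ∪ {1, 4}
  |family| = 17
Iteration 3 (7 new):
  {3}  = Ω∖{1, 2, 4, 5, 6}
  {5}  = Ω∖{1, 2, 3, 4, 6}
  {6}  = Ω∖{1, 2, 3, 4, 5}
  {3, 5}  = Ω∖{1, 2, 4, 6}
  {3, 6}  = Ω∖{1, 2, 4, 5}
  {1, 2, 4}  = {1, 4} ∪ {2}
  {1, 2, 3, 4}  = {1, 3, 4} ∪ {2}
  |family| = 24
Iteration 4 (7 new):
  {2, 3}  = {2} ∪ {3}
  {5, 6}  = Ω∖{1, 2, 3, 4}
  {1, 4, 5}  = {5} ∪ {1, 4}
  {1, 4, 6}  = {6} ∪ {1, 4}
  {2, 3, 5}  = {2, 5} ∪ {3}
  {2, 3, 6}  = {2} ∪ {3, 6}
  {3, 5, 6}  = Ω∖{1, 2, 4}
  |family| = 31
Iteration 5 (1 new):
  {1, 4, 5, 6}  = Ω∖{2, 3}
  |family| = 32
Iteration 6: closed — nothing new.

σ(𝒢) = { ∅, {2}, {3}, {5}, {6}, {1, 4}, {2, 3}, {2, 5}, {2, 6}, {3, 5}, {3, 6}, {5, 6}, {1, 2, 4}, {1, 3, 4}, {1, 4, 5}, {1, 4, 6}, {2, 3, 5}, {2, 3, 6}, {2, 5, 6}, {3, 5, 6}, {1, 2, 3, 4}, {1, 2, 4, 5}, {1, 2, 4, 6}, {1, 3, 4, 5}, {1, 3, 4, 6}, {1, 4, 5, 6}, {2, 3, 5, 6}, {1, 2, 3, 4, 5}, {1, 2, 3, 4, 6}, {1, 2, 4, 5, 6}, {1, 3, 4, 5, 6}, Ω }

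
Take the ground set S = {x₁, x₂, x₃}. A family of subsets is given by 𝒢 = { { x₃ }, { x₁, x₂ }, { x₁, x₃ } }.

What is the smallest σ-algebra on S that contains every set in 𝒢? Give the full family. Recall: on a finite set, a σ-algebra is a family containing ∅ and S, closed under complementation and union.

Initial family (5 sets): { {  }, { x₃ }, { x₁, x₂ }, { x₁, x₃ }, S }.
Iteration 1 (1 new):
  { x₂ }  = S∖{ x₁, x₃ }
Iteration 2 (1 new):
  { x₂, x₃ }  = { x₃ } ∪ { x₂ }
Iteration 3: +1 →
  { x₁ }  = S∖{ x₂, x₃ }
After Iteration 4 the family is unchanged; done.

σ(𝒢) = { {  }, { x₁ }, { x₂ }, { x₃ }, { x₁, x₂ }, { x₁, x₃ }, { x₂, x₃ }, S }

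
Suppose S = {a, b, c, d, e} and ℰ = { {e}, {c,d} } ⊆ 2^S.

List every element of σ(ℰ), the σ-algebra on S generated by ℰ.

Initial family (4 sets): { {}, {e}, {c,d}, S }.
Step 1: +3 →
  {a,b,e}  = S∖{c,d}
  {c,d,e}  = {c,d} ∪ {e}
  {a,b,c,d}  = S∖{e}
  |family| = 7
Step 2. New:
  {a,b}  = S∖{c,d,e}
  |family| = 8
Step 3: stable.

Hence σ(ℰ) has 8 members: { {}, {e}, {a,b}, {c,d}, {a,b,e}, {c,d,e}, {a,b,c,d}, S }.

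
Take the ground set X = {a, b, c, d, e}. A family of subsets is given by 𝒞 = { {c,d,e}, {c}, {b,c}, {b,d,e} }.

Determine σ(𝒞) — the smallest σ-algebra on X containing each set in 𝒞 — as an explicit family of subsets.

Start: 𝒞 ∪ {∅, X} = { {}, {c}, {b,c}, {b,d,e}, {c,d,e}, X }.
Iteration 1: +5 →
  {a,b}  = {c,d,e}ᶜ
  {a,c}  = {b,d,e}ᶜ
  {a,d,e}  = {b,c}ᶜ
  {a,b,d,e}  = {c}ᶜ
  {b,c,d,e}  = {c} ∪ {b,d,e}
  — 11 sets.
Iteration 2: +3 →
  {a}  = {b,c,d,e}ᶜ
  {a,b,c}  = {a,b} ∪ {c}
  {a,c,d,e}  = {a,d,e} ∪ {c,d,e}
  — 14 sets.
Iteration 3. New:
  {b}  = {a,c,d,e}ᶜ
  {d,e}  = {a,b,c}ᶜ
  — 16 sets.
Iteration 4: closed — nothing new.

|σ(𝒞)| = 16.  σ(𝒞) = { {}, {a}, {b}, {c}, {a,b}, {a,c}, {b,c}, {d,e}, {a,b,c}, {a,d,e}, {b,d,e}, {c,d,e}, {a,b,d,e}, {a,c,d,e}, {b,c,d,e}, X }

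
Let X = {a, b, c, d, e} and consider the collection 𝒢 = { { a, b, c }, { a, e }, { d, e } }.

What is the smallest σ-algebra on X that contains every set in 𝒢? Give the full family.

Start: 𝒢 ∪ {∅, X} = { ∅, { a, e }, { d, e }, { a, b, c }, X }.
Pass 1: 3 new —
  { a, d, e }  = { d, e } ∪ { a, e }
  { b, c, d }  = X∖{ a, e }
  { a, b, c, e }  = { a, b, c } ∪ { a, e }
Pass 2: +4 →
  { d }  = X∖{ a, b, c, e }
  { b, c }  = X∖{ a, d, e }
  { a, b, c, d }  = { a, b, c } ∪ { b, c, d }
  { b, c, d, e }  = { d, e } ∪ { b, c, d }
Pass 3: 2 new —
  { a }  = X∖{ b, c, d, e }
  { e }  = X∖{ a, b, c, d }
Pass 4 adds 2:
  { a, d }  = { d } ∪ { a }
  { b, c, e }  = { b, c } ∪ { e }
Pass 5: no new sets; the family is a σ-algebra.

Therefore σ(𝒢) = { ∅, { a }, { d }, { e }, { a, d }, { a, e }, { b, c }, { d, e }, { a, b, c }, { a, d, e }, { b, c, d }, { b, c, e }, { a, b, c, d }, { a, b, c, e }, { b, c, d, e }, X } (|σ(𝒢)| = 16).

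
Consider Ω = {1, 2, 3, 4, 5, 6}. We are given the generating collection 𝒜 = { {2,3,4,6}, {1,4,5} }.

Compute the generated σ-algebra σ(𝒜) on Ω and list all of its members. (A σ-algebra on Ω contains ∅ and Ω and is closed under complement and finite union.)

Answer: σ(𝒜) = { {}, {4}, {1,5}, {1,4,5}, {2,3,6}, {2,3,4,6}, {1,2,3,5,6}, Ω }

Derivation:
Seed the family with 𝒜 together with ∅ and Ω: { {}, {1,4,5}, {2,3,4,6}, Ω }.
Step 1 (2 new):
  {1,5}  = ᶜ of {2,3,4,6}
  {2,3,6}  = ᶜ of {1,4,5}
  |family| = 6
Step 2 adds 1:
  {1,2,3,5,6}  = {1,5} ∪ {2,3,6}
  |family| = 7
Step 3. New:
  {4}  = ᶜ of {1,2,3,5,6}
  |family| = 8
Step 4: closed — nothing new.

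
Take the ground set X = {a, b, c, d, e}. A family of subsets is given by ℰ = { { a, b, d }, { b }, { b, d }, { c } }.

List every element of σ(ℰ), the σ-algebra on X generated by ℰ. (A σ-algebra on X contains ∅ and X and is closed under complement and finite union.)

σ(ℰ) = { {  }, { a }, { b }, { c }, { d }, { e }, { a, b }, { a, c }, { a, d }, { a, e }, { b, c }, { b, d }, { b, e }, { c, d }, { c, e }, { d, e }, { a, b, c }, { a, b, d }, { a, b, e }, { a, c, d }, { a, c, e }, { a, d, e }, { b, c, d }, { b, c, e }, { b, d, e }, { c, d, e }, { a, b, c, d }, { a, b, c, e }, { a, b, d, e }, { a, c, d, e }, { b, c, d, e }, X }

Derivation:
Begin from { {  }, { b }, { c }, { b, d }, { a, b, d }, X } (that is, ℰ plus ∅ and X).
Pass 1: +7 →
  { b, c }  = { c } ∪ { b }
  { c, e }  = X∖{ a, b, d }
  { a, c, e }  = X∖{ b, d }
  { b, c, d }  = { c } ∪ { b, d }
  { a, b, c, d }  = { c } ∪ { a, b, d }
  { a, b, d, e }  = X∖{ c }
  { a, c, d, e }  = X∖{ b }
  — 13 sets.
Pass 2. New:
  { e }  = X∖{ a, b, c, d }
  { a, e }  = X∖{ b, c, d }
  { a, d, e }  = X∖{ b, c }
  { b, c, e }  = { b } ∪ { c, e }
  { a, b, c, e }  = { a, c, e } ∪ { b }
  { b, c, d, e }  = { b, c, d } ∪ { c, e }
  — 19 sets.
Pass 3 adds 6:
  { a }  = X∖{ b, c, d, e }
  { d }  = X∖{ a, b, c, e }
  { a, d }  = X∖{ b, c, e }
  { b, e }  = { b } ∪ { e }
  { a, b, e }  = { b } ∪ { a, e }
  { b, d, e }  = { b, d } ∪ { e }
  — 25 sets.
Pass 4: 7 new —
  { a, b }  = { b } ∪ { a }
  { a, c }  = X∖{ b, d, e }
  { c, d }  = X∖{ a, b, e }
  { d, e }  = { e } ∪ { d }
  { a, b, c }  = { b, c } ∪ { a }
  { a, c, d }  = X∖{ b, e }
  { c, d, e }  = { d } ∪ { c, e }
  — 32 sets.
Pass 5: already closed under ᶜ and ∪.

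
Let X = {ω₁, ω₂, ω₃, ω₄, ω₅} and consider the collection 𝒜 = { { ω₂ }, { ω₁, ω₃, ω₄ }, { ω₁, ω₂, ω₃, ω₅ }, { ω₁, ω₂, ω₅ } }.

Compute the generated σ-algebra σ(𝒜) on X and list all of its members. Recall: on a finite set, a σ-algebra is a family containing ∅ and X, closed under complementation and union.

Start: 𝒜 ∪ {∅, X} = { {  }, { ω₂ }, { ω₁, ω₂, ω₅ }, { ω₁, ω₃, ω₄ }, { ω₁, ω₂, ω₃, ω₅ }, X }.
Round 1: +5 →
  { ω₄ }  = ᶜ of { ω₁, ω₂, ω₃, ω₅ }
  { ω₂, ω₅ }  = ᶜ of { ω₁, ω₃, ω₄ }
  { ω₃, ω₄ }  = ᶜ of { ω₁, ω₂, ω₅ }
  { ω₁, ω₂, ω₃, ω₄ }  = { ω₁, ω₃, ω₄ } ∪ { ω₂ }
  { ω₁, ω₃, ω₄, ω₅ }  = ᶜ of { ω₂ }
Round 2: +6 →
  { ω₅ }  = ᶜ of { ω₁, ω₂, ω₃, ω₄ }
  { ω₂, ω₄ }  = { ω₂ } ∪ { ω₄ }
  { ω₂, ω₃, ω₄ }  = { ω₃, ω₄ } ∪ { ω₂ }
  { ω₂, ω₄, ω₅ }  = { ω₂, ω₅ } ∪ { ω₄ }
  { ω₁, ω₂, ω₄, ω₅ }  = { ω₁, ω₂, ω₅ } ∪ { ω₄ }
  { ω₂, ω₃, ω₄, ω₅ }  = { ω₂, ω₅ } ∪ { ω₃, ω₄ }
Round 3 adds 7:
  { ω₁ }  = ᶜ of { ω₂, ω₃, ω₄, ω₅ }
  { ω₃ }  = ᶜ of { ω₁, ω₂, ω₄, ω₅ }
  { ω₁, ω₃ }  = ᶜ of { ω₂, ω₄, ω₅ }
  { ω₁, ω₅ }  = ᶜ of { ω₂, ω₃, ω₄ }
  { ω₄, ω₅ }  = { ω₄ } ∪ { ω₅ }
  { ω₁, ω₃, ω₅ }  = ᶜ of { ω₂, ω₄ }
  { ω₃, ω₄, ω₅ }  = { ω₃, ω₄ } ∪ { ω₅ }
Round 4: +8 →
  { ω₁, ω₂ }  = ᶜ of { ω₃, ω₄, ω₅ }
  { ω₁, ω₄ }  = { ω₄ } ∪ { ω₁ }
  { ω₂, ω₃ }  = { ω₂ } ∪ { ω₃ }
  { ω₃, ω₅ }  = { ω₅ } ∪ { ω₃ }
  { ω₁, ω₂, ω₃ }  = ᶜ of { ω₄, ω₅ }
  { ω₁, ω₂, ω₄ }  = { ω₂, ω₄ } ∪ { ω₁ }
  { ω₁, ω₄, ω₅ }  = { ω₄, ω₅ } ∪ { ω₁, ω₅ }
  { ω₂, ω₃, ω₅ }  = { ω₂, ω₅ } ∪ { ω₃ }
Round 5: closed — nothing new.

Hence σ(𝒜) has 32 members: { {  }, { ω₁ }, { ω₂ }, { ω₃ }, { ω₄ }, { ω₅ }, { ω₁, ω₂ }, { ω₁, ω₃ }, { ω₁, ω₄ }, { ω₁, ω₅ }, { ω₂, ω₃ }, { ω₂, ω₄ }, { ω₂, ω₅ }, { ω₃, ω₄ }, { ω₃, ω₅ }, { ω₄, ω₅ }, { ω₁, ω₂, ω₃ }, { ω₁, ω₂, ω₄ }, { ω₁, ω₂, ω₅ }, { ω₁, ω₃, ω₄ }, { ω₁, ω₃, ω₅ }, { ω₁, ω₄, ω₅ }, { ω₂, ω₃, ω₄ }, { ω₂, ω₃, ω₅ }, { ω₂, ω₄, ω₅ }, { ω₃, ω₄, ω₅ }, { ω₁, ω₂, ω₃, ω₄ }, { ω₁, ω₂, ω₃, ω₅ }, { ω₁, ω₂, ω₄, ω₅ }, { ω₁, ω₃, ω₄, ω₅ }, { ω₂, ω₃, ω₄, ω₅ }, X }.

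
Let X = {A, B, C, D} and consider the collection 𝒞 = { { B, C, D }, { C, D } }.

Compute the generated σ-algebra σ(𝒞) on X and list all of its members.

σ(𝒞) = { ∅, { A }, { B }, { A, B }, { C, D }, { A, C, D }, { B, C, D }, X }

Derivation:
Initial family (4 sets): { ∅, { C, D }, { B, C, D }, X }.
Step 1 (2 new):
  { A }  = ᶜ of { B, C, D }
  { A, B }  = ᶜ of { C, D }
  — 6 sets.
Step 2: 1 new —
  { A, C, D }  = { C, D } ∪ { A }
  — 7 sets.
Step 3: 1 new —
  { B }  = ᶜ of { A, C, D }
  — 8 sets.
Step 4: closed — nothing new.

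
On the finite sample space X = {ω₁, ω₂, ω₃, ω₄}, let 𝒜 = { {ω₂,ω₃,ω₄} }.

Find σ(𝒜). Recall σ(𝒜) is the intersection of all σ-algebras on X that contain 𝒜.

|σ(𝒜)| = 4.  σ(𝒜) = { {}, {ω₁}, {ω₂,ω₃,ω₄}, X }

Check:
Initial family (3 sets): { {}, {ω₂,ω₃,ω₄}, X }.
Pass 1: 1 new —
  {ω₁}  = X∖{ω₂,ω₃,ω₄}
  [4 total]
Pass 2: no new sets; the family is a σ-algebra.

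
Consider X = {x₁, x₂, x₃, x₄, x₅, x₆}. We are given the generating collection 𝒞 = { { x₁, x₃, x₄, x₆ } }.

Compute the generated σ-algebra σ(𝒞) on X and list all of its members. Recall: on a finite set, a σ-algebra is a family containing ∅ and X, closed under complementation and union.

Take S₀ = 𝒞 ∪ {∅, X} = { {}, { x₁, x₃, x₄, x₆ }, X }.
Pass 1 adds 1:
  { x₂, x₅ }  = complement { x₁, x₃, x₄, x₆ }
  — 4 sets.
Pass 2: closed — nothing new.

Therefore σ(𝒞) = { {}, { x₂, x₅ }, { x₁, x₃, x₄, x₆ }, X } (|σ(𝒞)| = 4).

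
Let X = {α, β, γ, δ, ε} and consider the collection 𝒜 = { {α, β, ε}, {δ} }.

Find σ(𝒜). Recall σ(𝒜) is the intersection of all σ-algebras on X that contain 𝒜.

Seed the family with 𝒜 together with ∅ and X: { {}, {δ}, {α, β, ε}, X }.
Step 1 (3 new):
  {γ, δ}  = X∖{α, β, ε}
  {α, β, γ, ε}  = X∖{δ}
  {α, β, δ, ε}  = {α, β, ε} ∪ {δ}
  [7 total]
Step 2 (1 new):
  {γ}  = X∖{α, β, δ, ε}
  [8 total]
Step 3: closed — nothing new.

Therefore σ(𝒜) = { {}, {γ}, {δ}, {γ, δ}, {α, β, ε}, {α, β, γ, ε}, {α, β, δ, ε}, X } (|σ(𝒜)| = 8).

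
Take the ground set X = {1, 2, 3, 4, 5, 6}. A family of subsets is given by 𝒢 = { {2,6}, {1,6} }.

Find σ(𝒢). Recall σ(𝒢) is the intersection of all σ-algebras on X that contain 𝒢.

Initial family (4 sets): { {}, {1,6}, {2,6}, X }.
Step 1 (3 new):
  {1,2,6}  = {2,6} ∪ {1,6}
  {1,3,4,5}  = complement {2,6}
  {2,3,4,5}  = complement {1,6}
  (now 7)
Step 2: 4 new —
  {3,4,5}  = complement {1,2,6}
  {1,2,3,4,5}  = {1,3,4,5} ∪ {2,3,4,5}
  {1,3,4,5,6}  = {1,3,4,5} ∪ {1,6}
  {2,3,4,5,6}  = {2,6} ∪ {2,3,4,5}
  (now 11)
Step 3. New:
  {1}  = complement {2,3,4,5,6}
  {2}  = complement {1,3,4,5,6}
  {6}  = complement {1,2,3,4,5}
  (now 14)
Step 4: +2 →
  {1,2}  = {2} ∪ {1}
  {3,4,5,6}  = {3,4,5} ∪ {6}
  (now 16)
Step 5: stable.

|σ(𝒢)| = 16.  σ(𝒢) = { {}, {1}, {2}, {6}, {1,2}, {1,6}, {2,6}, {1,2,6}, {3,4,5}, {1,3,4,5}, {2,3,4,5}, {3,4,5,6}, {1,2,3,4,5}, {1,3,4,5,6}, {2,3,4,5,6}, X }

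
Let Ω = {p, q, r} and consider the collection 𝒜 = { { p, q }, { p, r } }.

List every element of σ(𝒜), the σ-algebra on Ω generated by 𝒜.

σ(𝒜) = { {  }, { p }, { q }, { r }, { p, q }, { p, r }, { q, r }, Ω }

Working:
Begin from { {  }, { p, q }, { p, r }, Ω } (that is, 𝒜 plus ∅ and Ω).
Pass 1 adds 2:
  { q }  = { p, r }ᶜ
  { r }  = { p, q }ᶜ
  [6 total]
Pass 2. New:
  { q, r }  = { r } ∪ { q }
  [7 total]
Pass 3 adds 1:
  { p }  = { q, r }ᶜ
  [8 total]
Pass 4: already closed under ᶜ and ∪.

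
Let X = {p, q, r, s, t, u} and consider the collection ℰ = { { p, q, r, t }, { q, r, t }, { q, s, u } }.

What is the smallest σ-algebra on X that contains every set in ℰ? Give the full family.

Initial family (5 sets): { ∅, { q, r, t }, { q, s, u }, { p, q, r, t }, X }.
Pass 1. New:
  { s, u }  = ᶜ of { p, q, r, t }
  { p, r, t }  = ᶜ of { q, s, u }
  { p, s, u }  = ᶜ of { q, r, t }
  { q, r, s, t, u }  = { q, s, u } ∪ { q, r, t }
  |family| = 9
Pass 2 (3 new):
  { p }  = ᶜ of { q, r, s, t, u }
  { p, q, s, u }  = { q, s, u } ∪ { p, s, u }
  { p, r, s, t, u }  = { p, r, t } ∪ { p, s, u }
  |family| = 12
Pass 3: 2 new —
  { q }  = ᶜ of { p, r, s, t, u }
  { r, t }  = ᶜ of { p, q, s, u }
  |family| = 14
Pass 4. New:
  { p, q }  = { q } ∪ { p }
  { r, s, t, u }  = { r, t } ∪ { s, u }
  |family| = 16
Pass 5: no new sets; the family is a σ-algebra.

σ(ℰ) = { ∅, { p }, { q }, { p, q }, { r, t }, { s, u }, { p, r, t }, { p, s, u }, { q, r, t }, { q, s, u }, { p, q, r, t }, { p, q, s, u }, { r, s, t, u }, { p, r, s, t, u }, { q, r, s, t, u }, X }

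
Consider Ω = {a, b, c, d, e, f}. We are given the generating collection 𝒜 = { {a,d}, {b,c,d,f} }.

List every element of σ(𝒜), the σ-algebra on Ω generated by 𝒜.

|σ(𝒜)| = 16.  σ(𝒜) = { {}, {a}, {d}, {e}, {a,d}, {a,e}, {d,e}, {a,d,e}, {b,c,f}, {a,b,c,f}, {b,c,d,f}, {b,c,e,f}, {a,b,c,d,f}, {a,b,c,e,f}, {b,c,d,e,f}, Ω }

Derivation:
Take S₀ = 𝒜 ∪ {∅, Ω} = { {}, {a,d}, {b,c,d,f}, Ω }.
Pass 1: +3 →
  {a,e}  = Ω∖{b,c,d,f}
  {b,c,e,f}  = Ω∖{a,d}
  {a,b,c,d,f}  = {b,c,d,f} ∪ {a,d}
Pass 2: 4 new —
  {e}  = Ω∖{a,b,c,d,f}
  {a,d,e}  = {a,d} ∪ {a,e}
  {a,b,c,e,f}  = {a,e} ∪ {b,c,e,f}
  {b,c,d,e,f}  = {b,c,d,f} ∪ {b,c,e,f}
Pass 3: 3 new —
  {a}  = Ω∖{b,c,d,e,f}
  {d}  = Ω∖{a,b,c,e,f}
  {b,c,f}  = Ω∖{a,d,e}
Pass 4 adds 2:
  {d,e}  = {d} ∪ {e}
  {a,b,c,f}  = {a} ∪ {b,c,f}
After Pass 5 the family is unchanged; done.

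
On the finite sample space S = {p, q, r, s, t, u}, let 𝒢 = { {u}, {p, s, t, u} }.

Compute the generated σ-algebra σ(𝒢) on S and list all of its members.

Answer: σ(𝒢) = { {}, {u}, {q, r}, {p, s, t}, {q, r, u}, {p, s, t, u}, {p, q, r, s, t}, S }

Trace:
Initial family (4 sets): { {}, {u}, {p, s, t, u}, S }.
Round 1 (2 new):
  {q, r}  = complement {p, s, t, u}
  {p, q, r, s, t}  = complement {u}
  (now 6)
Round 2 (1 new):
  {q, r, u}  = {q, r} ∪ {u}
  (now 7)
Round 3: +1 →
  {p, s, t}  = complement {q, r, u}
  (now 8)
After Round 4 the family is unchanged; done.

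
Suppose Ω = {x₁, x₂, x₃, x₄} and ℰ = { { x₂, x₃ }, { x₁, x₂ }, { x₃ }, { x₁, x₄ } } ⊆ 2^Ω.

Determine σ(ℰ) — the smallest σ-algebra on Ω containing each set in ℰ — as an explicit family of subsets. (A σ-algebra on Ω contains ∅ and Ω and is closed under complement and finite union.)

Seed the family with ℰ together with ∅ and Ω: { {  }, { x₃ }, { x₁, x₂ }, { x₁, x₄ }, { x₂, x₃ }, Ω }.
Iteration 1 adds 4:
  { x₃, x₄ }  = ᶜ of { x₁, x₂ }
  { x₁, x₂, x₃ }  = { x₃ } ∪ { x₁, x₂ }
  { x₁, x₂, x₄ }  = ᶜ of { x₃ }
  { x₁, x₃, x₄ }  = { x₃ } ∪ { x₁, x₄ }
  (now 10)
Iteration 2 (3 new):
  { x₂ }  = ᶜ of { x₁, x₃, x₄ }
  { x₄ }  = ᶜ of { x₁, x₂, x₃ }
  { x₂, x₃, x₄ }  = { x₃, x₄ } ∪ { x₂, x₃ }
  (now 13)
Iteration 3: 2 new —
  { x₁ }  = ᶜ of { x₂, x₃, x₄ }
  { x₂, x₄ }  = { x₄ } ∪ { x₂ }
  (now 15)
Iteration 4: 1 new —
  { x₁, x₃ }  = ᶜ of { x₂, x₄ }
  (now 16)
Iteration 5: no new sets; the family is a σ-algebra.

Hence σ(ℰ) has 16 members: { {  }, { x₁ }, { x₂ }, { x₃ }, { x₄ }, { x₁, x₂ }, { x₁, x₃ }, { x₁, x₄ }, { x₂, x₃ }, { x₂, x₄ }, { x₃, x₄ }, { x₁, x₂, x₃ }, { x₁, x₂, x₄ }, { x₁, x₃, x₄ }, { x₂, x₃, x₄ }, Ω }.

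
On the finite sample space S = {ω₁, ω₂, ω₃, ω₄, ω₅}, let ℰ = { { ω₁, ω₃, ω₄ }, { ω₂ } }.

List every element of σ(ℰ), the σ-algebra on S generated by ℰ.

σ(ℰ) = { {  }, { ω₂ }, { ω₅ }, { ω₂, ω₅ }, { ω₁, ω₃, ω₄ }, { ω₁, ω₂, ω₃, ω₄ }, { ω₁, ω₃, ω₄, ω₅ }, S }

Derivation:
Seed the family with ℰ together with ∅ and S: { {  }, { ω₂ }, { ω₁, ω₃, ω₄ }, S }.
Pass 1: +3 →
  { ω₂, ω₅ }  = S∖{ ω₁, ω₃, ω₄ }
  { ω₁, ω₂, ω₃, ω₄ }  = { ω₂ } ∪ { ω₁, ω₃, ω₄ }
  { ω₁, ω₃, ω₄, ω₅ }  = S∖{ ω₂ }
Pass 2. New:
  { ω₅ }  = S∖{ ω₁, ω₂, ω₃, ω₄ }
Pass 3: already closed under ᶜ and ∪.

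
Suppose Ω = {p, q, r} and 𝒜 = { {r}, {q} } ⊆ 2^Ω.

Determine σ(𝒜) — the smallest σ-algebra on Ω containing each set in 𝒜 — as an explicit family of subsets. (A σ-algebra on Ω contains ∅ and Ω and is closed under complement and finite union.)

Initial family (4 sets): { {}, {q}, {r}, Ω }.
Pass 1: 3 new —
  {p, q}  = complement {r}
  {p, r}  = complement {q}
  {q, r}  = {r} ∪ {q}
  [7 total]
Pass 2: +1 →
  {p}  = complement {q, r}
  [8 total]
Pass 3: stable.

|σ(𝒜)| = 8.  σ(𝒜) = { {}, {p}, {q}, {r}, {p, q}, {p, r}, {q, r}, Ω }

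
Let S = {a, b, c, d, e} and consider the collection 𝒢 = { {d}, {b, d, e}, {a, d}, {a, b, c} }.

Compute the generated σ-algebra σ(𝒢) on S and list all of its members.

Begin from { ∅, {d}, {a, d}, {a, b, c}, {b, d, e}, S } (that is, 𝒢 plus ∅ and S).
Step 1. New:
  {a, c}  = ᶜ of {b, d, e}
  {d, e}  = ᶜ of {a, b, c}
  {b, c, e}  = ᶜ of {a, d}
  {a, b, c, d}  = {a, d} ∪ {a, b, c}
  {a, b, c, e}  = ᶜ of {d}
  {a, b, d, e}  = {a, d} ∪ {b, d, e}
  [12 total]
Step 2 adds 6:
  {c}  = ᶜ of {a, b, d, e}
  {e}  = ᶜ of {a, b, c, d}
  {a, c, d}  = {a, d} ∪ {a, c}
  {a, d, e}  = {d, e} ∪ {a, d}
  {a, c, d, e}  = {d, e} ∪ {a, c}
  {b, c, d, e}  = {d, e} ∪ {b, c, e}
  [18 total]
Step 3: +8 →
  {a}  = ᶜ of {b, c, d, e}
  {b}  = ᶜ of {a, c, d, e}
  {b, c}  = ᶜ of {a, d, e}
  {b, e}  = ᶜ of {a, c, d}
  {c, d}  = {c} ∪ {d}
  {c, e}  = {c} ∪ {e}
  {a, c, e}  = {a, c} ∪ {e}
  {c, d, e}  = {d, e} ∪ {c}
  [26 total]
Step 4 adds 6:
  {a, b}  = ᶜ of {c, d, e}
  {a, e}  = {e} ∪ {a}
  {b, d}  = ᶜ of {a, c, e}
  {a, b, d}  = ᶜ of {c, e}
  {a, b, e}  = ᶜ of {c, d}
  {b, c, d}  = {c, d} ∪ {b}
  [32 total]
After Step 5 the family is unchanged; done.

σ(𝒢) = { ∅, {a}, {b}, {c}, {d}, {e}, {a, b}, {a, c}, {a, d}, {a, e}, {b, c}, {b, d}, {b, e}, {c, d}, {c, e}, {d, e}, {a, b, c}, {a, b, d}, {a, b, e}, {a, c, d}, {a, c, e}, {a, d, e}, {b, c, d}, {b, c, e}, {b, d, e}, {c, d, e}, {a, b, c, d}, {a, b, c, e}, {a, b, d, e}, {a, c, d, e}, {b, c, d, e}, S }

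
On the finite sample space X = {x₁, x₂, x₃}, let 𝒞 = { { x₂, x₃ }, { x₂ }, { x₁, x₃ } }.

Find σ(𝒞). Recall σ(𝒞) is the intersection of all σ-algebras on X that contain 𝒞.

Start: 𝒞 ∪ {∅, X} = { {  }, { x₂ }, { x₁, x₃ }, { x₂, x₃ }, X }.
Iteration 1: +1 →
  { x₁ }  = { x₂, x₃ }ᶜ
  [6 total]
Iteration 2 (1 new):
  { x₁, x₂ }  = { x₂ } ∪ { x₁ }
  [7 total]
Iteration 3 (1 new):
  { x₃ }  = { x₁, x₂ }ᶜ
  [8 total]
Iteration 4: stable.

Hence σ(𝒞) has 8 members: { {  }, { x₁ }, { x₂ }, { x₃ }, { x₁, x₂ }, { x₁, x₃ }, { x₂, x₃ }, X }.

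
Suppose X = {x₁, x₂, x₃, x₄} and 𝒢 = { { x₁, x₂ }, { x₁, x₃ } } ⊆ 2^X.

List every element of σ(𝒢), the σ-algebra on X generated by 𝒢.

Initial family (4 sets): { {}, { x₁, x₂ }, { x₁, x₃ }, X }.
Iteration 1 adds 3:
  { x₂, x₄ }  = ᶜ of { x₁, x₃ }
  { x₃, x₄ }  = ᶜ of { x₁, x₂ }
  { x₁, x₂, x₃ }  = { x₁, x₂ } ∪ { x₁, x₃ }
  (now 7)
Iteration 2 adds 4:
  { x₄ }  = ᶜ of { x₁, x₂, x₃ }
  { x₁, x₂, x₄ }  = { x₁, x₂ } ∪ { x₂, x₄ }
  { x₁, x₃, x₄ }  = { x₃, x₄ } ∪ { x₁, x₃ }
  { x₂, x₃, x₄ }  = { x₃, x₄ } ∪ { x₂, x₄ }
  (now 11)
Iteration 3: 3 new —
  { x₁ }  = ᶜ of { x₂, x₃, x₄ }
  { x₂ }  = ᶜ of { x₁, x₃, x₄ }
  { x₃ }  = ᶜ of { x₁, x₂, x₄ }
  (now 14)
Iteration 4: +2 →
  { x₁, x₄ }  = { x₄ } ∪ { x₁ }
  { x₂, x₃ }  = { x₃ } ∪ { x₂ }
  (now 16)
Iteration 5: already closed under ᶜ and ∪.

Therefore σ(𝒢) = { {}, { x₁ }, { x₂ }, { x₃ }, { x₄ }, { x₁, x₂ }, { x₁, x₃ }, { x₁, x₄ }, { x₂, x₃ }, { x₂, x₄ }, { x₃, x₄ }, { x₁, x₂, x₃ }, { x₁, x₂, x₄ }, { x₁, x₃, x₄ }, { x₂, x₃, x₄ }, X } (|σ(𝒢)| = 16).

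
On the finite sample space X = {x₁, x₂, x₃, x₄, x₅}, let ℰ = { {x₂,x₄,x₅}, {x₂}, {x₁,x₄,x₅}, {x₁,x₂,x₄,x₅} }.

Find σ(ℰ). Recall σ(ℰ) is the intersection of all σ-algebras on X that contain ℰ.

Seed the family with ℰ together with ∅ and X: { {}, {x₂}, {x₁,x₄,x₅}, {x₂,x₄,x₅}, {x₁,x₂,x₄,x₅}, X }.
Round 1: 4 new —
  {x₃}  = complement {x₁,x₂,x₄,x₅}
  {x₁,x₃}  = complement {x₂,x₄,x₅}
  {x₂,x₃}  = complement {x₁,x₄,x₅}
  {x₁,x₃,x₄,x₅}  = complement {x₂}
  [10 total]
Round 2 adds 2:
  {x₁,x₂,x₃}  = {x₂} ∪ {x₁,x₃}
  {x₂,x₃,x₄,x₅}  = {x₃} ∪ {x₂,x₄,x₅}
  [12 total]
Round 3: 2 new —
  {x₁}  = complement {x₂,x₃,x₄,x₅}
  {x₄,x₅}  = complement {x₁,x₂,x₃}
  [14 total]
Round 4 adds 2:
  {x₁,x₂}  = {x₂} ∪ {x₁}
  {x₃,x₄,x₅}  = {x₃} ∪ {x₄,x₅}
  [16 total]
Round 5: stable.

Therefore σ(ℰ) = { {}, {x₁}, {x₂}, {x₃}, {x₁,x₂}, {x₁,x₃}, {x₂,x₃}, {x₄,x₅}, {x₁,x₂,x₃}, {x₁,x₄,x₅}, {x₂,x₄,x₅}, {x₃,x₄,x₅}, {x₁,x₂,x₄,x₅}, {x₁,x₃,x₄,x₅}, {x₂,x₃,x₄,x₅}, X } (|σ(ℰ)| = 16).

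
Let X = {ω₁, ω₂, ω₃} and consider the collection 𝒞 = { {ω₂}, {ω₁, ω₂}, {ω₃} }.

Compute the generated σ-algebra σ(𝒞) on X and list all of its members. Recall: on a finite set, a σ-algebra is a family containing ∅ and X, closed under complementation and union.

|σ(𝒞)| = 8.  σ(𝒞) = { {}, {ω₁}, {ω₂}, {ω₃}, {ω₁, ω₂}, {ω₁, ω₃}, {ω₂, ω₃}, X }

Check:
Start: 𝒞 ∪ {∅, X} = { {}, {ω₂}, {ω₃}, {ω₁, ω₂}, X }.
Step 1 adds 2:
  {ω₁, ω₃}  = X∖{ω₂}
  {ω₂, ω₃}  = {ω₃} ∪ {ω₂}
  |family| = 7
Step 2. New:
  {ω₁}  = X∖{ω₂, ω₃}
  |family| = 8
Step 3: already closed under ᶜ and ∪.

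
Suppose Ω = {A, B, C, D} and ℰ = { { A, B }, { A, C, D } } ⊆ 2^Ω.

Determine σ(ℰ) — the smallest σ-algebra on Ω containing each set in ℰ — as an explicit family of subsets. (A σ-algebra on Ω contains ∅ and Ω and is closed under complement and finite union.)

Begin from { ∅, { A, B }, { A, C, D }, Ω } (that is, ℰ plus ∅ and Ω).
Step 1 (2 new):
  { B }  = complement { A, C, D }
  { C, D }  = complement { A, B }
  (now 6)
Step 2 (1 new):
  { B, C, D }  = { C, D } ∪ { B }
  (now 7)
Step 3: 1 new —
  { A }  = complement { B, C, D }
  (now 8)
After Step 4 the family is unchanged; done.

|σ(ℰ)| = 8.  σ(ℰ) = { ∅, { A }, { B }, { A, B }, { C, D }, { A, C, D }, { B, C, D }, Ω }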